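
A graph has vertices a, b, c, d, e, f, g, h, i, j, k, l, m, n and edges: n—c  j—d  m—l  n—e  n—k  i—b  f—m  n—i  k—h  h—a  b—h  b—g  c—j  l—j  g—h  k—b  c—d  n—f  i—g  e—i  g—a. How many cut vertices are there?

1

Removing n increases the component count from 1 to 2, so n is a cut vertex.
By contrast removing d leaves 1 component; it is not a cut vertex. No other vertex is a cut vertex either.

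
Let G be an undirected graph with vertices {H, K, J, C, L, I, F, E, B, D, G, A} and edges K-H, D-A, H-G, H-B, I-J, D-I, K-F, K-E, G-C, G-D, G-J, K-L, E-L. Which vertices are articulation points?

D, G, H, K

Removing D increases the component count from 1 to 2, so D is a cut vertex.
Removing G increases the component count from 1 to 3, so G is a cut vertex.
Removing H increases the component count from 1 to 3, so H is a cut vertex.
Likewise K is a cut vertex.
By contrast removing F leaves 1 component; it is not a cut vertex. No other vertex is a cut vertex either.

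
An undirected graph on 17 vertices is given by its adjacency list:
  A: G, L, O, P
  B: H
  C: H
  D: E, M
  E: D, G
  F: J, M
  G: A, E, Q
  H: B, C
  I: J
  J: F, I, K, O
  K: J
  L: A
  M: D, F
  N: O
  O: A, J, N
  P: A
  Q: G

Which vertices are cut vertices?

Removing A increases the component count from 2 to 4, so A is a cut vertex.
Removing G increases the component count from 2 to 3, so G is a cut vertex.
Removing H increases the component count from 2 to 3, so H is a cut vertex.
Likewise J, O are cut vertices.
By contrast removing P leaves 2 components; it is not a cut vertex. No other vertex is a cut vertex either.

A, G, H, J, O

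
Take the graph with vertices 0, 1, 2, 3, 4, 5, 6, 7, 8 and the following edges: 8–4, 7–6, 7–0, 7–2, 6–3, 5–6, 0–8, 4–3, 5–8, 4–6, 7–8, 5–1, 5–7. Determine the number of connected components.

1

Starting from 0 we can reach 0, 1, 2, 3, 4, 5, 6, 7, 8. That is one component of size 9.
Total: 1 component.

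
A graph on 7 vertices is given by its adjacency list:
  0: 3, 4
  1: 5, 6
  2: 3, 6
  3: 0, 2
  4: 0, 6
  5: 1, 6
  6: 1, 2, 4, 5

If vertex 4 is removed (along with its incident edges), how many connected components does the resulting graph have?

1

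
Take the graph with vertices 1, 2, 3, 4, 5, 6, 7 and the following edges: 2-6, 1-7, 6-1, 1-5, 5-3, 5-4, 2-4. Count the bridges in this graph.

The edges on the cycle 2-6-1-5-4-2 are not bridges since each lies on that cycle.
But removing 5-3 disconnects 5 from 3; removing 1-7 disconnects 1 from 7 — these are bridges.
That makes 2 bridges.

2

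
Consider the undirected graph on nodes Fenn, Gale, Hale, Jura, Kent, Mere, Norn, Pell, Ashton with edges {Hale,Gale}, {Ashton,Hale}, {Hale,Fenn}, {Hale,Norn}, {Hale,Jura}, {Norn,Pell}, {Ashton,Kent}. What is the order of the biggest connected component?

8

Mere is isolated — a component by itself.
Starting from Fenn we can reach Fenn, Gale, Hale, Jura, Kent, Norn, Pell, Ashton. That is one component of size 8.
The largest has 8 vertices.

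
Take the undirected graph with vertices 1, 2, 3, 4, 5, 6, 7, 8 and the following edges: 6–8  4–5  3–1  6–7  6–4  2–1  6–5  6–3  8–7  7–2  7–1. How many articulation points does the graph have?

1

Removing 6 increases the component count from 1 to 2, so 6 is a cut vertex.
By contrast removing 8 leaves 1 component; it is not a cut vertex. No other vertex is a cut vertex either.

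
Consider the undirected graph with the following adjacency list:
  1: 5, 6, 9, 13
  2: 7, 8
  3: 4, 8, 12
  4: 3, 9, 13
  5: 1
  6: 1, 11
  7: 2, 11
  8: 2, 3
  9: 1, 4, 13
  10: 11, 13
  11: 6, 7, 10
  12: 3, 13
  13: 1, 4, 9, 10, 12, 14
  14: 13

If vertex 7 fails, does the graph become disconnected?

No

Deleting 7 leaves 1 component (was 1) (its neighbors 2, 11 remain connected to each other), so 7 is not a cut vertex.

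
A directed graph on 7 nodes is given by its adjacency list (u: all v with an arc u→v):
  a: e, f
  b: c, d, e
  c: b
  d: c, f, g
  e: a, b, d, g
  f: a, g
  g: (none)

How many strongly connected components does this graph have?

2

{a, b, c, d, e, f} are all mutually reachable — one SCC of size 6.
{g} is an SCC by itself.
That gives 2 strongly connected components.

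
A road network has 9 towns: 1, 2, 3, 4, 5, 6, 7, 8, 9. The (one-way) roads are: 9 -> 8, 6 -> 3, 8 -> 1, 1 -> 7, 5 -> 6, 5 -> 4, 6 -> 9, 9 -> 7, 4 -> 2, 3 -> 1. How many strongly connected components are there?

{6} is an SCC by itself.
{1} is an SCC by itself.
{7} is an SCC by itself.
{2} is an SCC by itself.
{3} is an SCC by itself.
(and 4 more singleton SCCs)
That gives 9 strongly connected components.

9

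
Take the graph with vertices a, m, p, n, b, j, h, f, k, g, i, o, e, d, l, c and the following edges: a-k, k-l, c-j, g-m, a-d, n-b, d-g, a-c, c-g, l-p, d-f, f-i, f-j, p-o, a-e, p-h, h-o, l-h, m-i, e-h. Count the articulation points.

Removing a increases the component count from 2 to 3, so a is a cut vertex.
By contrast removing d leaves 2 components; it is not a cut vertex. No other vertex is a cut vertex either.

1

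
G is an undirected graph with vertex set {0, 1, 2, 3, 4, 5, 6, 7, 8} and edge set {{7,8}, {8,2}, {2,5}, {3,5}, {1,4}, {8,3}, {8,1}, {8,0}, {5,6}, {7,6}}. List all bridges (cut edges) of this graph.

The edges on the cycle 7-8-2-5-6-7 are not bridges since each lies on that cycle.
But removing 8-1 disconnects 8 from 1; removing 4-1 disconnects 4 from 1; removing 0-8 disconnects 0 from 8 — these are bridges.

0-8, 1-4, 1-8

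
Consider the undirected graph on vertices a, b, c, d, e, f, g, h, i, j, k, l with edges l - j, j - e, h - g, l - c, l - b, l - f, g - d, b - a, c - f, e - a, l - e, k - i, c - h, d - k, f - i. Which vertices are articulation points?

Removing l increases the component count from 1 to 2, so l is a cut vertex.
By contrast removing j leaves 1 component; it is not a cut vertex. No other vertex is a cut vertex either.

l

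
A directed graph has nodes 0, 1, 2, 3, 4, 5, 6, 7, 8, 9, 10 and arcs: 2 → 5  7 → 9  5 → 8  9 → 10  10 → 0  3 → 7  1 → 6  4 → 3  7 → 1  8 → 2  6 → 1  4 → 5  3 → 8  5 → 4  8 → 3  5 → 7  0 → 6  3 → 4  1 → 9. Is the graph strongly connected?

No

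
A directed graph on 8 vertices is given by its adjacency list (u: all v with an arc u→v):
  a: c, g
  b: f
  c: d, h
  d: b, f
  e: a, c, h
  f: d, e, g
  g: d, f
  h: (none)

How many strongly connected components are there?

2

{a, b, c, d, e, f, g} are all mutually reachable — one SCC of size 7.
{h} is an SCC by itself.
That gives 2 strongly connected components.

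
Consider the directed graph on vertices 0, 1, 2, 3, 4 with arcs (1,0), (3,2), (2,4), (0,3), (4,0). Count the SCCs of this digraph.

{0, 2, 3, 4} are all mutually reachable — one SCC of size 4.
{1} is an SCC by itself.
That gives 2 strongly connected components.

2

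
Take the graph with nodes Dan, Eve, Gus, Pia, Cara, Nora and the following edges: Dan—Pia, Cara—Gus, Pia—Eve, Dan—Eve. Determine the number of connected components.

3

Nora is isolated — a component by itself.
Starting from Gus we can reach Gus, Cara. That is one component of size 2.
Starting from Dan we can reach Dan, Eve, Pia. That is one component of size 3.
Total: 3 components.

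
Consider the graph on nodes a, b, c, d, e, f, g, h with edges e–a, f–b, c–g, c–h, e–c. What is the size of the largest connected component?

5

d is isolated — a component by itself.
Starting from b we can reach b, f. That is one component of size 2.
Starting from a we can reach a, c, e, g, h. That is one component of size 5.
The largest has 5 vertices.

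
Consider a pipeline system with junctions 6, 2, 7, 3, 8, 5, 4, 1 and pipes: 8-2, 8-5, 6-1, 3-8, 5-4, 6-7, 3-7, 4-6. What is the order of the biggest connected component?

8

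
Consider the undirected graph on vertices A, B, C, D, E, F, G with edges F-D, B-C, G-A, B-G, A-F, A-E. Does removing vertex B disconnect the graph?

Yes

Deleting B raises the number of components from 1 to 2, so B is a cut vertex.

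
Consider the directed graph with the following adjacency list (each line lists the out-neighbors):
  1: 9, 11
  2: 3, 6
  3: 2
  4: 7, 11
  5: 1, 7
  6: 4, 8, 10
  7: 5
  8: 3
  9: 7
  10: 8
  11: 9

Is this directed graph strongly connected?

There is no directed path from 1 to 6, so the graph is not strongly connected.

No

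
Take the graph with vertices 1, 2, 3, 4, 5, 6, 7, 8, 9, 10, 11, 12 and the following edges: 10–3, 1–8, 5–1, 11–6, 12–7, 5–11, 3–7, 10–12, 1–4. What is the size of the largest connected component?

6

2 is isolated — a component by itself.
9 is isolated — a component by itself.
Starting from 3 we can reach 3, 7, 10, 12. That is one component of size 4.
Starting from 1 we can reach 1, 4, 5, 6, 8, 11. That is one component of size 6.
The largest has 6 vertices.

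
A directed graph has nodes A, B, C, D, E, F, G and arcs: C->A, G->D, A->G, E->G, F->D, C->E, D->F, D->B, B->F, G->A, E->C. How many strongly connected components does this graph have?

3

{B, D, F} are all mutually reachable — one SCC of size 3.
{C, E} are all mutually reachable — one SCC of size 2.
{A, G} are all mutually reachable — one SCC of size 2.
That gives 3 strongly connected components.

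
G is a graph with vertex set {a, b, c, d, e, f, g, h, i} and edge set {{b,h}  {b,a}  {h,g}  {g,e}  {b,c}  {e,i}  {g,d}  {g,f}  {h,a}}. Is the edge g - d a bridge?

Yes

Removing g - d leaves no path between g and d: the component count goes from 1 to 2. So it is a bridge.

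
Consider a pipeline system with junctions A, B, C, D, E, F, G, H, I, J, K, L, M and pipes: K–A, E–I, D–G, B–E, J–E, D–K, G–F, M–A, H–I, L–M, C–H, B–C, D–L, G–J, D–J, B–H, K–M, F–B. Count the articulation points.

1

Removing D increases the component count from 1 to 2, so D is a cut vertex.
By contrast removing B leaves 1 component; it is not a cut vertex. No other vertex is a cut vertex either.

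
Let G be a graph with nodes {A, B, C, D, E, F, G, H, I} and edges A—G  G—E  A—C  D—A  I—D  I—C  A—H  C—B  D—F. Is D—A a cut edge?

After removing D—A, the path D-I-C-A still connects them, so the edge is not a bridge.

No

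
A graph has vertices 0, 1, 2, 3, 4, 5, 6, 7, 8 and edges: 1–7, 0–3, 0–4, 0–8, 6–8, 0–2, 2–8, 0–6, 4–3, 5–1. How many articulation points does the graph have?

Removing 0 increases the component count from 2 to 3, so 0 is a cut vertex.
Removing 1 increases the component count from 2 to 3, so 1 is a cut vertex.
By contrast removing 2 leaves 2 components; it is not a cut vertex. No other vertex is a cut vertex either.

2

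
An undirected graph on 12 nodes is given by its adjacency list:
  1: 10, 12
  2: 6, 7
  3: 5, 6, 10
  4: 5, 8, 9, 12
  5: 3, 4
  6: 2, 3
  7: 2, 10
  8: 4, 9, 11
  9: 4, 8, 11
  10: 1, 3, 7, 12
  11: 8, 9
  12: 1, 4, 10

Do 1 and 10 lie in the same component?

Yes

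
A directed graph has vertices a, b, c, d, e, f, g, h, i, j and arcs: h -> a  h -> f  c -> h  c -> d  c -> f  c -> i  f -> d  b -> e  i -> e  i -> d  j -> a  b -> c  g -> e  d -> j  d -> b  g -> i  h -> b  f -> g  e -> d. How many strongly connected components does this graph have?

3

{b, c, d, e, f, g, h, i} are all mutually reachable — one SCC of size 8.
{j} is an SCC by itself.
{a} is an SCC by itself.
That gives 3 strongly connected components.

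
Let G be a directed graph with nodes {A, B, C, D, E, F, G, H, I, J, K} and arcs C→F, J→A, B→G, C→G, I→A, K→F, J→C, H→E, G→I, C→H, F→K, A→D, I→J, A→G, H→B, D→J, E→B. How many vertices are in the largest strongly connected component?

9

{A, B, C, D, E, G, H, I, J} are all mutually reachable — one SCC of size 9.
{F, K} are all mutually reachable — one SCC of size 2.
The largest has 9 vertices.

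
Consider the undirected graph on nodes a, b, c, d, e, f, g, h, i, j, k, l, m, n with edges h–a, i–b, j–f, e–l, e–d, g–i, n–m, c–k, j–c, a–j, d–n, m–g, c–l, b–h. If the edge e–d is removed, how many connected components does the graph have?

1

e and d are still connected via e-l-c-j-a-h-b-i-g-m-n-d, so the component count stays at 1.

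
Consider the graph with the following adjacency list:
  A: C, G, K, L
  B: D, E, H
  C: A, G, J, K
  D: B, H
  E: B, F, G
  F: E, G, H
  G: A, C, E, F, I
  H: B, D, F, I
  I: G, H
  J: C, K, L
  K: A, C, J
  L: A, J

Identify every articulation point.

Removing G increases the component count from 1 to 2, so G is a cut vertex.
By contrast removing J leaves 1 component; it is not a cut vertex. No other vertex is a cut vertex either.

G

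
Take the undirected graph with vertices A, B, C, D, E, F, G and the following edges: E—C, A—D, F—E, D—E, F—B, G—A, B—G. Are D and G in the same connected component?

From D we can reach A, B, C, D, E, F, G, which includes G.

Yes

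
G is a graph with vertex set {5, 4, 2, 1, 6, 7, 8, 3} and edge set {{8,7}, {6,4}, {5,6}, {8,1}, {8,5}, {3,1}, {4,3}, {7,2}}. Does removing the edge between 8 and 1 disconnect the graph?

After removing 8–1, the path 8-5-6-4-3-1 still connects them, so the edge is not a bridge.

No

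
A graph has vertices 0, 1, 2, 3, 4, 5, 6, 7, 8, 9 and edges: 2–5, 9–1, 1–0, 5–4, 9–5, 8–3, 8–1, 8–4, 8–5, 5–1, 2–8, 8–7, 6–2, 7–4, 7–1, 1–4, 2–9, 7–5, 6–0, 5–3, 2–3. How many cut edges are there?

0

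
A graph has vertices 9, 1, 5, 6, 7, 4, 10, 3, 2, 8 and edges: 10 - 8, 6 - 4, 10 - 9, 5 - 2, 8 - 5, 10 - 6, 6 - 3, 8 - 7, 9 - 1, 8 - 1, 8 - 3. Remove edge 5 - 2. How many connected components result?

2

Before removal there is 1 component.
5 - 2 is a bridge — removing it separates 5's side from 2's side.
After removal: 2 components.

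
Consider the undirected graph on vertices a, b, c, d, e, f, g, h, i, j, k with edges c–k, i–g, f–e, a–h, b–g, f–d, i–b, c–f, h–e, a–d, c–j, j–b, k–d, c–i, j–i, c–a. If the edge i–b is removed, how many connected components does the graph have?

i and b are still connected via i-j-b, so the component count stays at 1.

1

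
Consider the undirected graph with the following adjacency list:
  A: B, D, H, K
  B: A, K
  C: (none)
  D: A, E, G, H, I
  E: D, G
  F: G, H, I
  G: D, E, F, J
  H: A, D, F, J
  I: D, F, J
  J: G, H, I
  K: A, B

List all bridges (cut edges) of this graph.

none

The edges on the cycle A-B-K-A are not bridges since each lies on that cycle.
Every edge lies on some cycle, so there are no bridges.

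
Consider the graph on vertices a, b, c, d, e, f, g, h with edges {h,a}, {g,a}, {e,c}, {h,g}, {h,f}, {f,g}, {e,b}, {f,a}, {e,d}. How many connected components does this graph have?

2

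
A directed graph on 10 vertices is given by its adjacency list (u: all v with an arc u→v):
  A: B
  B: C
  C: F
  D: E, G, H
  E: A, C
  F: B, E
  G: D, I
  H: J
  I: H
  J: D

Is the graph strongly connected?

There is no directed path from F to I, so the graph is not strongly connected.

No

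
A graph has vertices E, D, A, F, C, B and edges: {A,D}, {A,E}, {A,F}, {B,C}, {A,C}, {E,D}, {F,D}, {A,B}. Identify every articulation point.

Removing A increases the component count from 1 to 2, so A is a cut vertex.
By contrast removing C leaves 1 component; it is not a cut vertex. No other vertex is a cut vertex either.

A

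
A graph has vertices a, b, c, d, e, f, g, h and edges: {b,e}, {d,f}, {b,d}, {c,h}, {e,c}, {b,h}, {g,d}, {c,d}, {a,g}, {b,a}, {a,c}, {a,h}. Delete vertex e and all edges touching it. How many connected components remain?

1

With e gone, the remaining components are: {a, b, c, d, f, g, h}.
That is 1 component.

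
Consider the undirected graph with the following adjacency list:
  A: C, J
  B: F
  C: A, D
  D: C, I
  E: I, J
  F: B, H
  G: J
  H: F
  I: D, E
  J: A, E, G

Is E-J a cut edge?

No

After removing E-J, the path E-I-D-C-A-J still connects them, so the edge is not a bridge.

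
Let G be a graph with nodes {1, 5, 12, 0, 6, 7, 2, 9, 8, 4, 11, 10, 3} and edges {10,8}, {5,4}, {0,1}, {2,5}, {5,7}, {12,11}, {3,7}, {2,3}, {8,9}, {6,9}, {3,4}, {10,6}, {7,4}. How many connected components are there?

Starting from 0 we can reach 0, 1. That is one component of size 2.
Starting from 11 we can reach 11, 12. That is one component of size 2.
Starting from 6 we can reach 6, 8, 9, 10. That is one component of size 4.
Starting from 2 we can reach 2, 3, 4, 5, 7. That is one component of size 5.
Total: 4 components.

4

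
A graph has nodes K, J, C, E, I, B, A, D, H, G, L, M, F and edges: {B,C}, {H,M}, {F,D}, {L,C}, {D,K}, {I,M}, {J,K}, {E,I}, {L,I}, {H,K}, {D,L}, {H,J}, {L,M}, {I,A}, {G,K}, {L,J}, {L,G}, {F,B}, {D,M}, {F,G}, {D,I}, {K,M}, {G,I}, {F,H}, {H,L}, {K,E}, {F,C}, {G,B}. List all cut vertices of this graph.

I

Removing I increases the component count from 1 to 2, so I is a cut vertex.
By contrast removing C leaves 1 component; it is not a cut vertex. No other vertex is a cut vertex either.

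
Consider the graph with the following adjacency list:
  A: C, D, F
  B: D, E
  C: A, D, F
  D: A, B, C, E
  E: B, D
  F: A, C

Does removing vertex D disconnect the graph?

Yes

Deleting D raises the number of components from 1 to 2, so D is a cut vertex.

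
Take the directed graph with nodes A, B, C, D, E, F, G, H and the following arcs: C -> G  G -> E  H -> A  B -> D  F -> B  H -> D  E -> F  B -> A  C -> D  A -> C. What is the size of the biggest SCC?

6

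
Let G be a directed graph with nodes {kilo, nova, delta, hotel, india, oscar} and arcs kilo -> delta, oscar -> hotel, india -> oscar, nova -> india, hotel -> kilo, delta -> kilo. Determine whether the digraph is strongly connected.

No

There is no directed path from kilo to india, so the graph is not strongly connected.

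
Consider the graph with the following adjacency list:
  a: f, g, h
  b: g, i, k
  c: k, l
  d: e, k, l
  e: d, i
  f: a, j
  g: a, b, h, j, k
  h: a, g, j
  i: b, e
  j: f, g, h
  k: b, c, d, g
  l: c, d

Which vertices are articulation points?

g

Removing g increases the component count from 1 to 2, so g is a cut vertex.
By contrast removing f leaves 1 component; it is not a cut vertex. No other vertex is a cut vertex either.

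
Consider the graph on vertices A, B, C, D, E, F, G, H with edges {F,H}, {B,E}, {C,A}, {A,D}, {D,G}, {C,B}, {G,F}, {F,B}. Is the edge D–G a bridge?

After removing D–G, the path D-A-C-B-F-G still connects them, so the edge is not a bridge.

No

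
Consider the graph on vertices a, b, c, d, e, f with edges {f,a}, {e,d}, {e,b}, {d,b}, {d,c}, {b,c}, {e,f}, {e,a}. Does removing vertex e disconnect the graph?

Yes

Deleting e raises the number of components from 1 to 2, so e is a cut vertex.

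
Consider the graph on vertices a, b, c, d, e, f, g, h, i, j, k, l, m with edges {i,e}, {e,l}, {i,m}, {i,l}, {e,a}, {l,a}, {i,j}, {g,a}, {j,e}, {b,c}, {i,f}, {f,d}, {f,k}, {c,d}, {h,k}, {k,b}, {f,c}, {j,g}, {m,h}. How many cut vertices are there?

1

Removing i increases the component count from 1 to 2, so i is a cut vertex.
By contrast removing a leaves 1 component; it is not a cut vertex. No other vertex is a cut vertex either.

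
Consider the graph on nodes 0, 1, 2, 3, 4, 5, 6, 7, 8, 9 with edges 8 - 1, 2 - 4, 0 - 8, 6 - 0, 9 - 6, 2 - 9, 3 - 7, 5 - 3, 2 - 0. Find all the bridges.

0-8, 1-8, 2-4, 3-5, 3-7

The edges on the cycle 2-9-6-0-2 are not bridges since each lies on that cycle.
But removing 3 - 7 disconnects 3 from 7; removing 2 - 4 disconnects 2 from 4; removing 3 - 5 disconnects 3 from 5; removing 8 - 1 disconnects 8 from 1 — these are bridges.
In total 5 edges are bridges.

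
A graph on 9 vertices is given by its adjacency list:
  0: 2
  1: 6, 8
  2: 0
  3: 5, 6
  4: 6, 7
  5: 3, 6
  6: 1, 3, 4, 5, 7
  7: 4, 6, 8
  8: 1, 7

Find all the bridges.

The edges on the cycle 6-5-3-6 are not bridges since each lies on that cycle.
But removing 0-2 disconnects 0 from 2 — this is a bridge.

0-2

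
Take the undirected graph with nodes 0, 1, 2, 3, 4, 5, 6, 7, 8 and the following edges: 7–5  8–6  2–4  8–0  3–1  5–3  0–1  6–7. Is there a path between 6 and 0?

Yes

From 6 we can reach 0, 1, 3, 5, 6, 7, 8, which includes 0.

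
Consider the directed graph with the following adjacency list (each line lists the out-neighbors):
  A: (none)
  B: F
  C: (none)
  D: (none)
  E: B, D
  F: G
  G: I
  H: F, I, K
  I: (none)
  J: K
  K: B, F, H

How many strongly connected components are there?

{H, K} are all mutually reachable — one SCC of size 2.
{G} is an SCC by itself.
{C} is an SCC by itself.
{E} is an SCC by itself.
{J} is an SCC by itself.
(and 5 more singleton SCCs)
That gives 10 strongly connected components.

10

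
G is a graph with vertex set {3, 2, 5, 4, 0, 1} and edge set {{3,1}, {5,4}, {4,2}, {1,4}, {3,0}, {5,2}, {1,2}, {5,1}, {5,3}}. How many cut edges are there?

1

The edges on the cycle 5-3-1-5 are not bridges since each lies on that cycle.
But removing 0 - 3 disconnects 0 from 3 — this is a bridge.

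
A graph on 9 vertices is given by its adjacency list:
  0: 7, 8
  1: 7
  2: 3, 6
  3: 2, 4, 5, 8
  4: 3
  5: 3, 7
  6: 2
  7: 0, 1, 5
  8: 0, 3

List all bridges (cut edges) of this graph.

The edges on the cycle 3-8-0-7-5-3 are not bridges since each lies on that cycle.
But removing 7-1 disconnects 7 from 1; removing 6-2 disconnects 6 from 2; removing 2-3 disconnects 2 from 3; removing 4-3 disconnects 4 from 3 — these are bridges.

1-7, 2-3, 2-6, 3-4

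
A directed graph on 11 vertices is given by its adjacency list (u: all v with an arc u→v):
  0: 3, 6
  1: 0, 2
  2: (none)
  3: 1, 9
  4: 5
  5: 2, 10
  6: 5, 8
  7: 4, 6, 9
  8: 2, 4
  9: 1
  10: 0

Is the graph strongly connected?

There is no directed path from 3 to 7, so the graph is not strongly connected.

No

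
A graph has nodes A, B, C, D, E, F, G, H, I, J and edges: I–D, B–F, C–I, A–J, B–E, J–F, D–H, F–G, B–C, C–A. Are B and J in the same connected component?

Yes

From B we can reach A, B, C, D, E, F, G, H, I, J, which includes J.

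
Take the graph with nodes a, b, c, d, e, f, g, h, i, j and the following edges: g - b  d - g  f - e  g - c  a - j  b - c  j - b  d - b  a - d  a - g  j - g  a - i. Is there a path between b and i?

From b we can reach a, b, c, d, g, i, j, which includes i.

Yes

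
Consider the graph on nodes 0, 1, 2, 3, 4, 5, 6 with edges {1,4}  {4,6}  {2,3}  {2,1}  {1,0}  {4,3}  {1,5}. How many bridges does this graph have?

3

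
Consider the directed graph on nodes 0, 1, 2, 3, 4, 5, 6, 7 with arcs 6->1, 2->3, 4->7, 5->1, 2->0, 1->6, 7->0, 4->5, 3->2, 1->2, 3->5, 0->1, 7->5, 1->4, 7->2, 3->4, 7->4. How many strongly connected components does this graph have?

{0, 1, 2, 3, 4, 5, 6, 7} are all mutually reachable — one SCC of size 8.
That gives 1 strongly connected component.

1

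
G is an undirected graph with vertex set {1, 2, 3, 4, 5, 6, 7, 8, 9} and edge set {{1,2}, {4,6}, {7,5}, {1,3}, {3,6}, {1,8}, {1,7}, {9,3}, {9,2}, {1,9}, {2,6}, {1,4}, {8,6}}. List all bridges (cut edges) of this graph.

The edges on the cycle 1-4-6-3-9-1 are not bridges since each lies on that cycle.
But removing 5–7 disconnects 5 from 7; removing 1–7 disconnects 1 from 7 — these are bridges.

1-7, 5-7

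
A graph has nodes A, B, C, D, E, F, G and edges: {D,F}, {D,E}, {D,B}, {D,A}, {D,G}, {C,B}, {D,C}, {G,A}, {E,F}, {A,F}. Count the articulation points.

1

Removing D increases the component count from 1 to 2, so D is a cut vertex.
By contrast removing E leaves 1 component; it is not a cut vertex. No other vertex is a cut vertex either.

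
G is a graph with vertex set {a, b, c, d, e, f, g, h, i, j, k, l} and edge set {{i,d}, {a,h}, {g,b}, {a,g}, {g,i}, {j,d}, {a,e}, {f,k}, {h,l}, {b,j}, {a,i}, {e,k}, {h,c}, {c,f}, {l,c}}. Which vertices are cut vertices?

a

Removing a increases the component count from 1 to 2, so a is a cut vertex.
By contrast removing b leaves 1 component; it is not a cut vertex. No other vertex is a cut vertex either.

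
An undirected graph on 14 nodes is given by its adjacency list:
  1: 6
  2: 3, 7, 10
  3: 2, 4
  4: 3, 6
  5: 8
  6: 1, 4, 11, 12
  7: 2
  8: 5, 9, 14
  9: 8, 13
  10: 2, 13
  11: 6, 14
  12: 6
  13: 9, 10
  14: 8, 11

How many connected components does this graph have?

1

Starting from 1 we can reach 1, 2, 3, 4, 5, 6, 7, 8, 9, 10, 11, 12, 13, 14. That is one component of size 14.
Total: 1 component.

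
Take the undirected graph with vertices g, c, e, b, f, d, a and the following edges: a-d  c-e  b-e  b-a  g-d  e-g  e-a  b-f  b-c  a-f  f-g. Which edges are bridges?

none

The edges on the cycle b-c-e-b are not bridges since each lies on that cycle.
Every edge lies on some cycle, so there are no bridges.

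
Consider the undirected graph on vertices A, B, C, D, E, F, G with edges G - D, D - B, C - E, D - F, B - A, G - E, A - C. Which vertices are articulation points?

Removing D increases the component count from 1 to 2, so D is a cut vertex.
By contrast removing B leaves 1 component; it is not a cut vertex. No other vertex is a cut vertex either.

D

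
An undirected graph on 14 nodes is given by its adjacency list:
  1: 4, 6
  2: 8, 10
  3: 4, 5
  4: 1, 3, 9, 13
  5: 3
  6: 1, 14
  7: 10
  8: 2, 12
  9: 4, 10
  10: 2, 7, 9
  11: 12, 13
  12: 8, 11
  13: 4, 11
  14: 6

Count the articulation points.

Removing 1 increases the component count from 1 to 2, so 1 is a cut vertex.
Removing 3 increases the component count from 1 to 2, so 3 is a cut vertex.
Removing 4 increases the component count from 1 to 3, so 4 is a cut vertex.
Likewise 6, 10 are cut vertices.
By contrast removing 12 leaves 1 component; it is not a cut vertex. No other vertex is a cut vertex either.

5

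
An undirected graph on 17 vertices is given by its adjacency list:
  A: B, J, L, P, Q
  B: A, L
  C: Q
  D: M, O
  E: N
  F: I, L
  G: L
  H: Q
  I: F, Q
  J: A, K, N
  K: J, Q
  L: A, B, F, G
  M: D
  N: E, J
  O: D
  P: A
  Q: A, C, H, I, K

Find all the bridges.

The edges on the cycle A-J-K-Q-A are not bridges since each lies on that cycle.
But removing G-L disconnects G from L; removing H-Q disconnects H from Q; removing E-N disconnects E from N; removing O-D disconnects O from D — these are bridges.
In total 8 edges are bridges.

A-P, C-Q, D-M, D-O, E-N, G-L, H-Q, J-N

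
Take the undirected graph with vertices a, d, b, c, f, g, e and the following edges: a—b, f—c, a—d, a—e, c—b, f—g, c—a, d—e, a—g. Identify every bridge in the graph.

The edges on the cycle a-d-e-a are not bridges since each lies on that cycle.
Every edge lies on some cycle, so there are no bridges.

none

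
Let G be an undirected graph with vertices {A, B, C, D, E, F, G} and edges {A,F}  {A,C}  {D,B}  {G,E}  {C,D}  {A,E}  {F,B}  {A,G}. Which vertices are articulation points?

Removing A increases the component count from 1 to 2, so A is a cut vertex.
By contrast removing C leaves 1 component; it is not a cut vertex. No other vertex is a cut vertex either.

A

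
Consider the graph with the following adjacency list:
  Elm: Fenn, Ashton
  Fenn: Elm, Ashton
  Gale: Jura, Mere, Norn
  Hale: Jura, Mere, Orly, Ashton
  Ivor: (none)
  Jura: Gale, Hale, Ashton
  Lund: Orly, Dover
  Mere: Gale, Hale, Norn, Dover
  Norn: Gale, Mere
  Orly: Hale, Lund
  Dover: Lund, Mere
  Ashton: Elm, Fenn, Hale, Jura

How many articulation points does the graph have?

Removing Ashton increases the component count from 2 to 3, so Ashton is a cut vertex.
By contrast removing Mere leaves 2 components; it is not a cut vertex. No other vertex is a cut vertex either.

1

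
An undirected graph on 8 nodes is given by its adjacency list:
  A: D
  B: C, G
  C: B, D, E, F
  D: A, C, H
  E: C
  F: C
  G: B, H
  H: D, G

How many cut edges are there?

3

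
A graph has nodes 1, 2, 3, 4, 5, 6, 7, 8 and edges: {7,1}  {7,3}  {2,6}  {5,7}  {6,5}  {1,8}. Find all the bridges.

1-7, 1-8, 2-6, 3-7, 5-6, 5-7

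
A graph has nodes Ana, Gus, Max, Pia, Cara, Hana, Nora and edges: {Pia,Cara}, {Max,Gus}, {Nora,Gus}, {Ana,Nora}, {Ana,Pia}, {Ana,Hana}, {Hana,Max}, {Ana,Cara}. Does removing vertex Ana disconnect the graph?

Yes

Deleting Ana raises the number of components from 1 to 2, so Ana is a cut vertex.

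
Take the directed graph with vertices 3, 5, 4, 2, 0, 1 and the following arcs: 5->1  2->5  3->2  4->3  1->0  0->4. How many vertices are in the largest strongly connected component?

{0, 1, 2, 3, 4, 5} are all mutually reachable — one SCC of size 6.
The largest has 6 vertices.

6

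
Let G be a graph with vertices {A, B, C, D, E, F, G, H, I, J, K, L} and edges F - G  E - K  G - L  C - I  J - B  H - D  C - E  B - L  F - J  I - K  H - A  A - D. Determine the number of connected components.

Starting from A we can reach A, D, H. That is one component of size 3.
Starting from C we can reach C, E, I, K. That is one component of size 4.
Starting from B we can reach B, F, G, J, L. That is one component of size 5.
Total: 3 components.

3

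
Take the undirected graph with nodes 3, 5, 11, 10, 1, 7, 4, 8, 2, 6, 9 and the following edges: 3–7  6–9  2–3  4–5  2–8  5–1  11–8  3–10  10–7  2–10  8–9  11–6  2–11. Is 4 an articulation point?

Deleting 4 leaves 2 components (was 2), so 4 is not a cut vertex.

No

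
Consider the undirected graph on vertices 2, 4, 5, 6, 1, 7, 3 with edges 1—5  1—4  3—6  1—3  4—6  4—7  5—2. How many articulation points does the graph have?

Removing 1 increases the component count from 1 to 2, so 1 is a cut vertex.
Removing 4 increases the component count from 1 to 2, so 4 is a cut vertex.
Removing 5 increases the component count from 1 to 2, so 5 is a cut vertex.
By contrast removing 6 leaves 1 component; it is not a cut vertex. No other vertex is a cut vertex either.

3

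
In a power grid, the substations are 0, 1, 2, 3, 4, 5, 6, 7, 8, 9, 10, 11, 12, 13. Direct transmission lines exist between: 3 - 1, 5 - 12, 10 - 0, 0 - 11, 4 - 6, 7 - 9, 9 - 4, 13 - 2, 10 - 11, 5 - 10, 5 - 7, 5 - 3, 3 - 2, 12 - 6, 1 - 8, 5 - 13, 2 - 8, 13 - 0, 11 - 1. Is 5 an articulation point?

Deleting 5 raises the number of components from 1 to 2, so 5 is a cut vertex.

Yes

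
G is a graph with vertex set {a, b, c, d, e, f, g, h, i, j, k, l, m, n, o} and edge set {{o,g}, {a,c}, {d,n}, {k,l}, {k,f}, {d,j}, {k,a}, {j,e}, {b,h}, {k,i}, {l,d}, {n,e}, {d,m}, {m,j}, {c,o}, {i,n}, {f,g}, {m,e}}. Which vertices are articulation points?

k

Removing k increases the component count from 2 to 3, so k is a cut vertex.
By contrast removing j leaves 2 components; it is not a cut vertex. No other vertex is a cut vertex either.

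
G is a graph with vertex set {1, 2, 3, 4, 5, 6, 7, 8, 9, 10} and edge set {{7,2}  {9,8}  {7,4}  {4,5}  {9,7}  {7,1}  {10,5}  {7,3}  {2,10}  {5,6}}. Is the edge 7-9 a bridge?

Yes

Removing 7-9 leaves no path between 7 and 9: the component count goes from 1 to 2. So it is a bridge.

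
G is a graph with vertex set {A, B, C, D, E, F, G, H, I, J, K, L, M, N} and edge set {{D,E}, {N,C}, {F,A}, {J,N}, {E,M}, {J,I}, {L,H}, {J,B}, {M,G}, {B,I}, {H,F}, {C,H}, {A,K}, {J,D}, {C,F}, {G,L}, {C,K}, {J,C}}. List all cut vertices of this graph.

J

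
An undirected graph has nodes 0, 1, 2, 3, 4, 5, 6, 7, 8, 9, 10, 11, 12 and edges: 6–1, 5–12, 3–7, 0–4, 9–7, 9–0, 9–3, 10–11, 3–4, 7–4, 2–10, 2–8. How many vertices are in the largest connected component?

5

Starting from 1 we can reach 1, 6. That is one component of size 2.
Starting from 5 we can reach 5, 12. That is one component of size 2.
Starting from 2 we can reach 2, 8, 10, 11. That is one component of size 4.
Starting from 0 we can reach 0, 3, 4, 7, 9. That is one component of size 5.
The largest has 5 vertices.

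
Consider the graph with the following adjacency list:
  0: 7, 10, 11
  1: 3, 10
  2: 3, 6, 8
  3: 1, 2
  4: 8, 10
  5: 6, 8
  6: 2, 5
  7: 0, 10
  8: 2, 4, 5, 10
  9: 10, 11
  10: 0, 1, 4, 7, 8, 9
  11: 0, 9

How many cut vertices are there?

Removing 10 increases the component count from 1 to 2, so 10 is a cut vertex.
By contrast removing 1 leaves 1 component; it is not a cut vertex. No other vertex is a cut vertex either.

1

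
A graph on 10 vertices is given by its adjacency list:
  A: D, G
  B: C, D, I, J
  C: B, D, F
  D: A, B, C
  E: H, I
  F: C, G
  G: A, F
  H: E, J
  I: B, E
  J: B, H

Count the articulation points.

1

Removing B increases the component count from 1 to 2, so B is a cut vertex.
By contrast removing J leaves 1 component; it is not a cut vertex. No other vertex is a cut vertex either.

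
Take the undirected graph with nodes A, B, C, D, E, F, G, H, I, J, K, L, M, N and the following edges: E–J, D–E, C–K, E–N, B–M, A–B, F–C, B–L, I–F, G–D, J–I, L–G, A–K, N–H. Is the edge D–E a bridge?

No

After removing D–E, the path D-G-L-B-A-K-C-F-I-J-E still connects them, so the edge is not a bridge.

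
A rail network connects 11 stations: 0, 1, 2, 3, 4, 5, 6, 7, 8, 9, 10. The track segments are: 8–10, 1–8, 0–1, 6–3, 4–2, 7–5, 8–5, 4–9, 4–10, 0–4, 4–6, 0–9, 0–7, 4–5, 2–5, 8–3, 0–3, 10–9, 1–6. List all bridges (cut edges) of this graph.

The edges on the cycle 0-4-2-5-7-0 are not bridges since each lies on that cycle.
Every edge lies on some cycle, so there are no bridges.

none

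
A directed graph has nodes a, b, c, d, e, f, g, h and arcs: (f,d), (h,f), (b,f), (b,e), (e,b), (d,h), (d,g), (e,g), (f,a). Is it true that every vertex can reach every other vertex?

No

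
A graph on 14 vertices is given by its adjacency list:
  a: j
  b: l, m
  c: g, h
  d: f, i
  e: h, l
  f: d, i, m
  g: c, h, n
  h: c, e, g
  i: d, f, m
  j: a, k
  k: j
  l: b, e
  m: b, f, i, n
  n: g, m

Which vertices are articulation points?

Removing j increases the component count from 2 to 3, so j is a cut vertex.
Removing m increases the component count from 2 to 3, so m is a cut vertex.
By contrast removing f leaves 2 components; it is not a cut vertex. No other vertex is a cut vertex either.

j, m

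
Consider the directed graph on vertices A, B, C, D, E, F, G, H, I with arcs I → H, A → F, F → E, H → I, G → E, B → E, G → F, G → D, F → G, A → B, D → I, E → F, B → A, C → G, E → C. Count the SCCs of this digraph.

4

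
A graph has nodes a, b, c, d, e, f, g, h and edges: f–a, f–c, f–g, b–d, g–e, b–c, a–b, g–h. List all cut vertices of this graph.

b, f, g

Removing b increases the component count from 1 to 2, so b is a cut vertex.
Removing f increases the component count from 1 to 2, so f is a cut vertex.
Removing g increases the component count from 1 to 3, so g is a cut vertex.
By contrast removing c leaves 1 component; it is not a cut vertex. No other vertex is a cut vertex either.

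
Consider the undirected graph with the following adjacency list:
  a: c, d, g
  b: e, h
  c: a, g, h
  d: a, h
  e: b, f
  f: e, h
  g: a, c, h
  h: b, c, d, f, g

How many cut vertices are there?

1

Removing h increases the component count from 1 to 2, so h is a cut vertex.
By contrast removing d leaves 1 component; it is not a cut vertex. No other vertex is a cut vertex either.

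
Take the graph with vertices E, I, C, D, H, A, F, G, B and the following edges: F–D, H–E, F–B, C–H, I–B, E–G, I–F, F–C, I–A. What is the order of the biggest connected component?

Starting from A we can reach A, B, C, D, E, F, G, H, I. That is one component of size 9.
The largest has 9 vertices.

9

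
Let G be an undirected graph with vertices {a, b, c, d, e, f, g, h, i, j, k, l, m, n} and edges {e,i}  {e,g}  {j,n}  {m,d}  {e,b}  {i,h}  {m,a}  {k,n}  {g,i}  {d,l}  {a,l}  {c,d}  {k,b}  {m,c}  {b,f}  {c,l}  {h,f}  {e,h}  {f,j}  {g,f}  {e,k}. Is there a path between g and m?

No

The component containing g is {b, e, f, g, h, i, j, k, n}, and m is not in it.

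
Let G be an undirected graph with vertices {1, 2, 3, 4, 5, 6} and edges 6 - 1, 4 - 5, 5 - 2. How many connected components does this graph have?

3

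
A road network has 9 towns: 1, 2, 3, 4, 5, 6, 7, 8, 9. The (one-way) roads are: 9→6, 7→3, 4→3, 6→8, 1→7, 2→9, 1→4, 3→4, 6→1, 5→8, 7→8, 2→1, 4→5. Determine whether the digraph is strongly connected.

No

There is no directed path from 8 to 9, so the graph is not strongly connected.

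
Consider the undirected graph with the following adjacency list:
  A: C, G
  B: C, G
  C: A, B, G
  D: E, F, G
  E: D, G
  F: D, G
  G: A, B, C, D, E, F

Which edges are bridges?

The edges on the cycle G-B-C-G are not bridges since each lies on that cycle.
Every edge lies on some cycle, so there are no bridges.

none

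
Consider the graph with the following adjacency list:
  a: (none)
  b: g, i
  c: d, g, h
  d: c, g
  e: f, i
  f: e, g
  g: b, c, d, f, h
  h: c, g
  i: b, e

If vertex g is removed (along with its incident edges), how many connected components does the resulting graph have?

With g gone, the remaining components are: {a}; {c, d, h}; {b, e, f, i}.
That is 3 components.

3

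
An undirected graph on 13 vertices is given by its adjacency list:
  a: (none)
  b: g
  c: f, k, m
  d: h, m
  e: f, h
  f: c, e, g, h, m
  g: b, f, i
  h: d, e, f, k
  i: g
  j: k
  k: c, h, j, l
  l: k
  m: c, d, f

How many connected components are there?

2

a is isolated — a component by itself.
Starting from b we can reach b, c, d, e, f, g, h, i, j, k, l, m. That is one component of size 12.
Total: 2 components.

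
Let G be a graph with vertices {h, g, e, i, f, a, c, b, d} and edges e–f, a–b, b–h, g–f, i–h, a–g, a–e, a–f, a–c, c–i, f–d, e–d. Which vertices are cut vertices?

Removing a increases the component count from 1 to 2, so a is a cut vertex.
By contrast removing e leaves 1 component; it is not a cut vertex. No other vertex is a cut vertex either.

a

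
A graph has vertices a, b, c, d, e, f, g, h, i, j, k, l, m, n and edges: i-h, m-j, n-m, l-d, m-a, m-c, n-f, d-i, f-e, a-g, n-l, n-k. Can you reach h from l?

Yes

From l we can reach a, c, d, e, f, g, h, i, j, k, l, m, n, which includes h.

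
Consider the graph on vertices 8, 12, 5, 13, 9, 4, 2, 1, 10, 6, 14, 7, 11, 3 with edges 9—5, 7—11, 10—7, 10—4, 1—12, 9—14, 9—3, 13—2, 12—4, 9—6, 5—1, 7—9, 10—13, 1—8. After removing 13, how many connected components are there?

With 13 gone, the remaining components are: {2}; {1, 3, 4, 5, 6, 7, 8, 9, 10, 11, 12, 14}.
That is 2 components.

2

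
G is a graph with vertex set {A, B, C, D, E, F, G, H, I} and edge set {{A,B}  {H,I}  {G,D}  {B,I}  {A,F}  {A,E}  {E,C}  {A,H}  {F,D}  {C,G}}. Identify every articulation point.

Removing A increases the component count from 1 to 2, so A is a cut vertex.
By contrast removing B leaves 1 component; it is not a cut vertex. No other vertex is a cut vertex either.

A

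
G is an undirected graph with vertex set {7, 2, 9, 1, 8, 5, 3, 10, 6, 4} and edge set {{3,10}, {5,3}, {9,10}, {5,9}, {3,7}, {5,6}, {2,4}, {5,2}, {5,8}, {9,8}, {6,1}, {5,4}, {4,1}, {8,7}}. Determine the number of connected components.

1

Starting from 1 we can reach 1, 2, 3, 4, 5, 6, 7, 8, 9, 10. That is one component of size 10.
Total: 1 component.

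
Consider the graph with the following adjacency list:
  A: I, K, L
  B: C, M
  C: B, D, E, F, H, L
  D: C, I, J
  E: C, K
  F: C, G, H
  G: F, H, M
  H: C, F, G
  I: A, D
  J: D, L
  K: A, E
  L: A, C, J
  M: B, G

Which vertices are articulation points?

C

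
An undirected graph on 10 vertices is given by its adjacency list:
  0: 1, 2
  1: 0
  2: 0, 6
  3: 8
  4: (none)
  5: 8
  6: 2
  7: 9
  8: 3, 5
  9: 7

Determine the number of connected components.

4

4 is isolated — a component by itself.
Starting from 7 we can reach 7, 9. That is one component of size 2.
Starting from 3 we can reach 3, 5, 8. That is one component of size 3.
Starting from 0 we can reach 0, 1, 2, 6. That is one component of size 4.
Total: 4 components.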